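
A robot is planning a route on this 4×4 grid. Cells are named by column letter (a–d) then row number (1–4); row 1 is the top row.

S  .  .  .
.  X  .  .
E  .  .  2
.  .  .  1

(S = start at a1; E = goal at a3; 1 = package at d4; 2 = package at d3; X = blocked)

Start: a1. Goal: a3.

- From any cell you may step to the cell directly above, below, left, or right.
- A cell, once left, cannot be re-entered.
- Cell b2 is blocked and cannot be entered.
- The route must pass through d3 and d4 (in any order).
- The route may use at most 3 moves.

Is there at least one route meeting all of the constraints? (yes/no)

no

Even ignoring the no-revisit rule, getting from a1 to a3, taking the cheapest ordering a1 → d4 → d3 → a3 needs at least 6 + 1 + 3 = 10 moves (Manhattan distance per leg), which exceeds the 3-move limit.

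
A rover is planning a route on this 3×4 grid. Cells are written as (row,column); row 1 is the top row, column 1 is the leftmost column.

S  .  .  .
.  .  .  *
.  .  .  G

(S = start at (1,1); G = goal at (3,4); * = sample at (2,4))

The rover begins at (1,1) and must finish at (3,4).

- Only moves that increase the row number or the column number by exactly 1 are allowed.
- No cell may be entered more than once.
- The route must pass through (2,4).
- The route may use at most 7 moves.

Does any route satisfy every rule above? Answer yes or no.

yes

One route that works: (1,1) → (2,1) → (2,2) → (2,3) → (2,4) → (3,4).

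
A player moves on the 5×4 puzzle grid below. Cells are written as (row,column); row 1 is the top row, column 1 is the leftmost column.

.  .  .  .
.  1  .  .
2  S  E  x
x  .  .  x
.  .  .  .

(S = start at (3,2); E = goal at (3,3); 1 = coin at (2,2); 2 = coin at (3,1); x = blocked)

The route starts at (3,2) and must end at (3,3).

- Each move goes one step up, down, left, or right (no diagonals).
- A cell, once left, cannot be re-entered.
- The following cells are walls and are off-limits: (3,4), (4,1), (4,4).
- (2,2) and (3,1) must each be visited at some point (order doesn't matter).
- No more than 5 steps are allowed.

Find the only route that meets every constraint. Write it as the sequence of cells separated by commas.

Any route must reach (2,2) and (3,1) and still end at (3,3) within 5 moves, so the order of the required stops is forced.
Route from (3,2): left 1 to (3,1), up 1 to (2,1), right 2 to (2,3), down 1 to (3,3) — 5 moves in all.
Check: all required cells visited; 5 ≤ 5 moves.

(3,2), (3,1), (2,1), (2,2), (2,3), (3,3)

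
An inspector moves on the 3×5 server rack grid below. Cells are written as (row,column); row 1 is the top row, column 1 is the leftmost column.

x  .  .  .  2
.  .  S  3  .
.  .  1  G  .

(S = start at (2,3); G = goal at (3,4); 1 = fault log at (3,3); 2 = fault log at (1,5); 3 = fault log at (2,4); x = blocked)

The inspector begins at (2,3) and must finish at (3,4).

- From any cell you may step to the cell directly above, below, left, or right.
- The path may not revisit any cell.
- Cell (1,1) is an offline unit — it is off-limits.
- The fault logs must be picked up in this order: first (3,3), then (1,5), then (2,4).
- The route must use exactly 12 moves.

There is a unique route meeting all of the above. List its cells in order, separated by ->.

(2,3) -> (3,3) -> (3,2) -> (3,1) -> (2,1) -> (2,2) -> (1,2) -> (1,3) -> (1,4) -> (1,5) -> (2,5) -> (2,4) -> (3,4)

The waypoints must appear in the order (3,3), (1,5), (2,4), with no cell reused.
Route from (2,3): down 1 to (3,3), left 2 to (3,1), up 1 to (2,1), right 1 to (2,2), up 1 to (1,2), right 3 to (1,5), down 1 to (2,5), left 1 to (2,4), down 1 to (3,4) — 12 moves in all.
Check: order respected (1 at step 1, 2 at step 9, 3 at step 11); 12 moves as required.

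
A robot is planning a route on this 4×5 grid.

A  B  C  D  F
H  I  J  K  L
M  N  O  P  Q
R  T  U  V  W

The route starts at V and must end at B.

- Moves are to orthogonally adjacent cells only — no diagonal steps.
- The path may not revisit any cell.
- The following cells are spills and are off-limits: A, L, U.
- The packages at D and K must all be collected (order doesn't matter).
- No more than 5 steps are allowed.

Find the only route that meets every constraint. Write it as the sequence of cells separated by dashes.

The 5-move cap with required stops at D, K leaves no slack for detours.
Route from V: 3× up (reaching D), 2× left (reaching B) — 5 moves in all.
Check: all required cells visited; 5 ≤ 5 moves.

V - P - K - D - C - B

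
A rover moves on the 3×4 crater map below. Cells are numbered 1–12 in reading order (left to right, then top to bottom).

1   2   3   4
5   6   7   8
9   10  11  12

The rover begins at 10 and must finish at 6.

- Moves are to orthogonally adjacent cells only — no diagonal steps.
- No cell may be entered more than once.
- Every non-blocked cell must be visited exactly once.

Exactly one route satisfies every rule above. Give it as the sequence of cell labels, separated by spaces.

Need to visit all 12 open cells exactly once, starting at 10 and ending at 6.
Route from 10: left 1 to 9, up 2 to 1, right 3 to 4, down 2 to 12, left 1 to 11, up 1 to 7, left 1 to 6 — 11 moves in all.
Check: all 12 open cells covered.

10 9 5 1 2 3 4 8 12 11 7 6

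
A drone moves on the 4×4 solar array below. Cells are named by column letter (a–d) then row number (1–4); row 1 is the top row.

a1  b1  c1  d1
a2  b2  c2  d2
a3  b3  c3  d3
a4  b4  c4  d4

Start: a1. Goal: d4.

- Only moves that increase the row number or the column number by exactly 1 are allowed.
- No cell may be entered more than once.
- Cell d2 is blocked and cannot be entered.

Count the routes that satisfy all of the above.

A right/down-only route from a1 to d4 makes exactly 3 down-moves and 3 right-moves in some order.
With no other constraints that would be C(6,3) = 20 routes.
Subtract routes through each blocked cell (inclusion–exclusion for overlaps): − through d2: 4 → 16.
That gives 16 routes.

16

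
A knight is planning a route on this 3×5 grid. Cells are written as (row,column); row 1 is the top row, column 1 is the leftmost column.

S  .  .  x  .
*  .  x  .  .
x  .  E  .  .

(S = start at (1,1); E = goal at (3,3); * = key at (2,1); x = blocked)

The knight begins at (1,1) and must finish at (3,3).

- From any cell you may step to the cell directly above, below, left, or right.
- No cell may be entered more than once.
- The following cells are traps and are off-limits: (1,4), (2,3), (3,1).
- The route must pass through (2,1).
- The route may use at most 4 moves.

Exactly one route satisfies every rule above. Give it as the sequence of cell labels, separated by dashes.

Any route must reach (2,1) and still end at (3,3) within 4 moves, so the order of the required stops is forced.
Route from (1,1): down 1 to (2,1), right 1 to (2,2), down 1 to (3,2), right 1 to (3,3) — 4 moves in all.
Check: all required cells visited; 4 ≤ 4 moves.

(1,1) - (2,1) - (2,2) - (3,2) - (3,3)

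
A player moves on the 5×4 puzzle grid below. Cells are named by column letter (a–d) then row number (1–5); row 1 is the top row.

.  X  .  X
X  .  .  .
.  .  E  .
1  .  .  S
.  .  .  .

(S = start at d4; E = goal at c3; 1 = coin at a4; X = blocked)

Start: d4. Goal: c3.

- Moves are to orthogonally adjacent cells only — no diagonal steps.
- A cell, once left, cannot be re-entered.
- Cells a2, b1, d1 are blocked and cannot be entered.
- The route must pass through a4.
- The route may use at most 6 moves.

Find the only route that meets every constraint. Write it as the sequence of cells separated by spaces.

The 6-move cap with required stops at a4 leaves no slack for detours.
Route from d4: left 3 to a4, up 1 to a3, right 2 to c3 — 6 moves in all.
Check: all required cells visited; 6 ≤ 6 moves.

d4 c4 b4 a4 a3 b3 c3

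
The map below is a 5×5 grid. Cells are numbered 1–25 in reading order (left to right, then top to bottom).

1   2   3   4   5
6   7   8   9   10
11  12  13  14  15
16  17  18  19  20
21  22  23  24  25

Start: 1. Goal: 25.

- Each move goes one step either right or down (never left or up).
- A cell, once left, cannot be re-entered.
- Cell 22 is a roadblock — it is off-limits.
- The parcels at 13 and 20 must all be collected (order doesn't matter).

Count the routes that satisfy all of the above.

18

A right/down-only route from 1 to 25 makes exactly 4 down-moves and 4 right-moves in some order.
With no other constraints that would be C(8,4) = 70 routes.
A monotone route can only reach the required cells in the order 13, 20, so split there and multiply the segment counts (each segment already excludes blocked cells): 1→13: 6; 13→20: 3; 20→25: 1; product = 18.
That gives 18 routes.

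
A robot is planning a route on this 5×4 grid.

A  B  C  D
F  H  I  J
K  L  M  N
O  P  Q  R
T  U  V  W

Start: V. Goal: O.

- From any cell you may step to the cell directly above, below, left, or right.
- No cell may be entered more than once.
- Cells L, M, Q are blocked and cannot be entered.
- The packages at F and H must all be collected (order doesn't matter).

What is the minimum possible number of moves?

Any route passes through F and H in some order between V and O. Summing Manhattan distances along each leg and taking the cheapest ordering (V → H → F → O) gives a lower bound of 4 + 1 + 2 = 7 moves.
That bound ignores the blocked cells. Measuring each leg by the fewest moves that actually steer around them (V→H: 6; H→F: 1; F→O: 2) raises the lower bound to 9.
A route of 9 moves exists: V → W → R → N → J → I → H → F → K → O.
Since 9 matches that lower bound, it is optimal.

9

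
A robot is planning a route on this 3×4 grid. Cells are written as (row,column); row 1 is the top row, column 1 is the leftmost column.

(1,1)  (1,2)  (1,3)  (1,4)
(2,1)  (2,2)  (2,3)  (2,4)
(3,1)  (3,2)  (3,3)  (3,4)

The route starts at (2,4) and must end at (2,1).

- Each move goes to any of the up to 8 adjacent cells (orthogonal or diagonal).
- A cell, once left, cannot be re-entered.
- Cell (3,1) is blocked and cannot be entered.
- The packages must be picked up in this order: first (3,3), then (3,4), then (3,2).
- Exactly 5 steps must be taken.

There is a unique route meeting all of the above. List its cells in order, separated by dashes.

(2,4) - (3,3) - (3,4) - (2,3) - (3,2) - (2,1)

The waypoints must appear in the order (3,3), (3,4), (3,2), with no cell reused.
Route from (2,4): down-left to (3,3), right to (3,4), up-left to (2,3), down-left to (3,2), up-left to (2,1) — 5 moves in all.
Check: order respected ((3,3) at step 1, (3,4) at step 2, (3,2) at step 4); 5 moves as required.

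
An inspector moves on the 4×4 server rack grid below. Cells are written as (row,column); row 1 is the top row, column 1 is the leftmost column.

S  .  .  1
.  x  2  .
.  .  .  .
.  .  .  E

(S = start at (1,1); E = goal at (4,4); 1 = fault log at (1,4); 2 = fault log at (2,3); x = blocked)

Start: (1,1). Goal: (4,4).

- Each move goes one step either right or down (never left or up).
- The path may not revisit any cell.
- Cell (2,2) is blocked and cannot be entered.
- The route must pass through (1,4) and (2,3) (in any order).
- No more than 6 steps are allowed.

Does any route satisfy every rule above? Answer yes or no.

(2,3) is below but to the left of (1,4): going (1,4) → (2,3) would need a leftward move and (2,3) → (1,4) an upward move, so no right/down-only route can visit both required cells.

no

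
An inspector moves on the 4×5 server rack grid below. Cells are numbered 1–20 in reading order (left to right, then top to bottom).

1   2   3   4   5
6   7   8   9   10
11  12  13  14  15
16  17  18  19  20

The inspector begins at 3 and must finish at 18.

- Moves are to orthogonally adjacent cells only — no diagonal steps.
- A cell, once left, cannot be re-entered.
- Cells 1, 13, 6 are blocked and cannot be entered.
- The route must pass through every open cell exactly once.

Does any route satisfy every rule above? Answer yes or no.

Colour the cells like a checkerboard: each orthogonal step flips colour, so a Hamiltonian route alternates colours. Here there are 8 cells of one colour and 9 of the other, with start on the opposite colour to the goal — the counts and endpoints can't be arranged into an alternating sequence of length 17, so no Hamiltonian route exists.

no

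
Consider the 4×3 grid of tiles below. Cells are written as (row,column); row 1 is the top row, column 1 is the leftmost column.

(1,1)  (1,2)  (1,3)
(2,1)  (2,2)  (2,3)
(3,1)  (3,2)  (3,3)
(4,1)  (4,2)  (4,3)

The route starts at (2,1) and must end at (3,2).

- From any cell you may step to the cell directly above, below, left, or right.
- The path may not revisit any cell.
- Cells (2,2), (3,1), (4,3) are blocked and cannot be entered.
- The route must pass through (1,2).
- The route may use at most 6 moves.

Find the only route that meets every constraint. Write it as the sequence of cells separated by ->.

The 6-move cap with required stops at (1,2) leaves no slack for detours.
Route from (2,1): up 1 to (1,1), right 2 to (1,3), down 2 to (3,3), left 1 to (3,2) — 6 moves in all.
Check: all required cells visited; 6 ≤ 6 moves.

(2,1) -> (1,1) -> (1,2) -> (1,3) -> (2,3) -> (3,3) -> (3,2)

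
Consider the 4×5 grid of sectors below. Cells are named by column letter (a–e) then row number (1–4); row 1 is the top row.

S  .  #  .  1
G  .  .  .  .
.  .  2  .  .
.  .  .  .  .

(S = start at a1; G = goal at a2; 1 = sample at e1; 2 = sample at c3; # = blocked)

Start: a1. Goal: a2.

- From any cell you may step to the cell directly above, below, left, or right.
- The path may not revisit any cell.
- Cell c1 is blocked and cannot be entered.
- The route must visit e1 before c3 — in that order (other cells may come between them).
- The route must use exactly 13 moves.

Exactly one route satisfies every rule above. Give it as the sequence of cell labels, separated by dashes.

The waypoints must appear in the order e1, c3, with no cell reused.
Route from a1: right 1 to b1, down 1 to b2, right 2 to d2, up 1 to d1, right 1 to e1, down 2 to e3, left 4 to a3, up 1 to a2 — 13 moves in all.
Check: order respected (1 at step 6, 2 at step 10); 13 moves as required.

a1 - b1 - b2 - c2 - d2 - d1 - e1 - e2 - e3 - d3 - c3 - b3 - a3 - a2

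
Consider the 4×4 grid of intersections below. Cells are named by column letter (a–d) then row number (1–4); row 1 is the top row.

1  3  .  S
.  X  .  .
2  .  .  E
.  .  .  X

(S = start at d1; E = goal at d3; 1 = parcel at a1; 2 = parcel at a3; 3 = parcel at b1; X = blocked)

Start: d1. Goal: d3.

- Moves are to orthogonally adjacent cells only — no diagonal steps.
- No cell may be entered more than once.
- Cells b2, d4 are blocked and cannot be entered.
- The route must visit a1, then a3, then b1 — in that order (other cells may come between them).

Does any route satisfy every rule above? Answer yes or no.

no

Ignoring the required order, 12 revisit-free routes from d1 to d3 pass through all of a1, a3, and b1; the waypoint orders that occur are b1 → a1 → a3 (12) — never a1 → a3 → b1.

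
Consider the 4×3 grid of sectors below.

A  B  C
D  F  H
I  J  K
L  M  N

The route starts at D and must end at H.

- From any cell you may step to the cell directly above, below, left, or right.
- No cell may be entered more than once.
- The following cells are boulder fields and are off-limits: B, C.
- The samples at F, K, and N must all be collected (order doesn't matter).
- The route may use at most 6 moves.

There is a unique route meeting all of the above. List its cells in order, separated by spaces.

The 6-move cap with required stops at F, K, N leaves no slack for detours.
Route from D: right to F, 2× down (reaching M), right to N, 2× up (reaching H) — 6 moves in all.
Check: all required cells visited; 6 ≤ 6 moves.

D F J M N K H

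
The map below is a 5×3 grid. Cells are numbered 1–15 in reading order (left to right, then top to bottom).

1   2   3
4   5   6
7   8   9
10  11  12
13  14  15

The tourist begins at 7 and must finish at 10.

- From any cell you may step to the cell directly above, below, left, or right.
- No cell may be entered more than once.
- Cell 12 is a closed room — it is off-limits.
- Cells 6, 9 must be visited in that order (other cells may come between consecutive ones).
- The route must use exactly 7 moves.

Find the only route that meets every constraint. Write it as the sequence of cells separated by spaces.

The waypoints must appear in the order 6, 9, with no cell reused.
Route from 7: up 1 to 4, right 2 to 6, down 1 to 9, left 1 to 8, down 1 to 11, left 1 to 10 — 7 moves in all.
Check: order respected (6 at step 3, 9 at step 4); 7 moves as required.

7 4 5 6 9 8 11 10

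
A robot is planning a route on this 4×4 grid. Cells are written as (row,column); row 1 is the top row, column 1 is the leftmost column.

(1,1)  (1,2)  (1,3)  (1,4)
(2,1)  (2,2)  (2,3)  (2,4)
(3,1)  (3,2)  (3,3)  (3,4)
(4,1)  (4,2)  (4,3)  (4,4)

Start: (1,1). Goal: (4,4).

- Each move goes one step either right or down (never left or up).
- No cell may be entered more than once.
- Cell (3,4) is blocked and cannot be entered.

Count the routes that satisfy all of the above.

A right/down-only route from (1,1) to (4,4) makes exactly 3 down-moves and 3 right-moves in some order.
With no other constraints that would be C(6,3) = 20 routes.
Subtract routes through each blocked cell (inclusion–exclusion for overlaps): − through (3,4): 10 → 10.
That gives 10 routes.

10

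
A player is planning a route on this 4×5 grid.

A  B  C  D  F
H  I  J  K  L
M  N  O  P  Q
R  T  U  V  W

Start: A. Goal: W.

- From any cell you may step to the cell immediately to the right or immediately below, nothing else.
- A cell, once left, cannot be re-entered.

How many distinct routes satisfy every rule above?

A right/down-only route from A to W makes exactly 3 down-moves and 4 right-moves in some order.
With no other constraints that would be C(7,3) = 35 routes.
That gives 35 routes.

35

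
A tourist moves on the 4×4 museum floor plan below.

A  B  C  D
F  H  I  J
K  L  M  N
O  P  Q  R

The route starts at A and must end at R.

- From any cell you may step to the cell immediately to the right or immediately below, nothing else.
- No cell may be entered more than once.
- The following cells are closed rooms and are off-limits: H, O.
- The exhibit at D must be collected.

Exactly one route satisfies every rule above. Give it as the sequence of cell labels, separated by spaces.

Moves only go right or down, so the column and row indices never decrease.
Route from A: right 3 to D, down 3 to R — 6 moves in all.
Check: all required cells visited.

A B C D J N R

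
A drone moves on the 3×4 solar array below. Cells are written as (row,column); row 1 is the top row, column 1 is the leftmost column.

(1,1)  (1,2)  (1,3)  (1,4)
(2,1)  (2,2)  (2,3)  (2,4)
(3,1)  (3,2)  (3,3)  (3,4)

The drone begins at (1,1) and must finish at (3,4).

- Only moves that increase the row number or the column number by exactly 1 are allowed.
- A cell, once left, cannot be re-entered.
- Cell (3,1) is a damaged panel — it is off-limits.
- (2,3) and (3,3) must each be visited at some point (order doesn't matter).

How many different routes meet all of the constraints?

A right/down-only route from (1,1) to (3,4) makes exactly 2 down-moves and 3 right-moves in some order.
With no other constraints that would be C(5,2) = 10 routes.
A monotone route can only reach the required cells in the order (2,3), (3,3), so split there and multiply the segment counts (each segment already excludes blocked cells): (1,1)→(2,3): 3; (2,3)→(3,3): 1; (3,3)→(3,4): 1; product = 3.
That gives 3 routes.

3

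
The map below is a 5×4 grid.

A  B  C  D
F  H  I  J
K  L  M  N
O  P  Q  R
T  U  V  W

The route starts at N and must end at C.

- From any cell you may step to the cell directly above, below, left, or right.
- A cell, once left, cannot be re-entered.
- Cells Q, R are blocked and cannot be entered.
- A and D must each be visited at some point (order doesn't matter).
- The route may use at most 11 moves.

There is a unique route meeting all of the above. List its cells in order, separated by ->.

The 11-move cap with required stops at A, D leaves no slack for detours.
Route from N: left 3 to K, up 2 to A, right 1 to B, down 1 to H, right 2 to J, up 1 to D, left 1 to C — 11 moves in all.
Check: all required cells visited; 11 ≤ 11 moves.

N -> M -> L -> K -> F -> A -> B -> H -> I -> J -> D -> C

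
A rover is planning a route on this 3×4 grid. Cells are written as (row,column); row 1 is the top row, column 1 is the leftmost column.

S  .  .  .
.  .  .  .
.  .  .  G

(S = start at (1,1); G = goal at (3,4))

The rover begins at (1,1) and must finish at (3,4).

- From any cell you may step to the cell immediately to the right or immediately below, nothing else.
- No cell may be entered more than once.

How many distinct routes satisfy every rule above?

10

A right/down-only route from (1,1) to (3,4) makes exactly 2 down-moves and 3 right-moves in some order.
With no other constraints that would be C(5,2) = 10 routes.
That gives 10 routes.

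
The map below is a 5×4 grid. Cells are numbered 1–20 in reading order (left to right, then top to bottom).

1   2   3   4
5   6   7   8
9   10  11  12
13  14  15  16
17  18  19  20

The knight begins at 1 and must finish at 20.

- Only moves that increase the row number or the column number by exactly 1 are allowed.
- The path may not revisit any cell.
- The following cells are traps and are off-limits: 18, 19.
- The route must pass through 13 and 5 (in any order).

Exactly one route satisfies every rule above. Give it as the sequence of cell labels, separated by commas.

1, 5, 9, 13, 14, 15, 16, 20

Moves only go right or down, so the column and row indices never decrease.
Route from 1: 3× down (reaching 13), 3× right (reaching 16), down to 20 — 7 moves in all.
Check: all required cells visited.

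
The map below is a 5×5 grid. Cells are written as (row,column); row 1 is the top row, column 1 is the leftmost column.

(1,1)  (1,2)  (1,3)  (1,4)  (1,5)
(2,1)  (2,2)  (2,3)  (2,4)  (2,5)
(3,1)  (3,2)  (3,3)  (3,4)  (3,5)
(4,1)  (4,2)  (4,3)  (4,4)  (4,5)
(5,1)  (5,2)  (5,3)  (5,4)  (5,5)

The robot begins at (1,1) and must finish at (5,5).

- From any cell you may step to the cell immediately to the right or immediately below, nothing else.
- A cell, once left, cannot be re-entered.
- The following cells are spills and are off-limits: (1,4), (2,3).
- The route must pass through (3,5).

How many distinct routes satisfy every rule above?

A right/down-only route from (1,1) to (5,5) makes exactly 4 down-moves and 4 right-moves in some order.
With no other constraints that would be C(8,4) = 70 routes.
Split at (3,5) and multiply the segment counts (each segment already excludes blocked cells): (1,1)→(3,5): 3; (3,5)→(5,5): 1; product = 3.
That gives 3 routes.

3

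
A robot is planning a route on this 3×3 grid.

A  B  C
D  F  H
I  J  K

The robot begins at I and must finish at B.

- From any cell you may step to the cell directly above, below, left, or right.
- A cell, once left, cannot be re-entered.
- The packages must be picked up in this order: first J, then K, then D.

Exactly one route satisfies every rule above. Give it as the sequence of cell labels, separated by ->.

I -> J -> K -> H -> F -> D -> A -> B

The waypoints must appear in the order J, K, D, with no cell reused.
Route from I: 2× right (reaching K), up to H, 2× left (reaching D), up to A, right to B — 7 moves in all.
Check: order respected (J at step 1, K at step 2, D at step 5).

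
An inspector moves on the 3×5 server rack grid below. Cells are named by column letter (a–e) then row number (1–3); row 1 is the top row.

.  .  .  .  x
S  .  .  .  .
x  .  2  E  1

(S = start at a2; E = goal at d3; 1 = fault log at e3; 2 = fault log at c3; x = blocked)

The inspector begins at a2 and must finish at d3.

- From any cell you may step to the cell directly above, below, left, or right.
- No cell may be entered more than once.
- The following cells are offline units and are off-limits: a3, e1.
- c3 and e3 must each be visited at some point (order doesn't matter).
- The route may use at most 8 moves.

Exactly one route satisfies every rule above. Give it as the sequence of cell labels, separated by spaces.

Any route must reach c3 and e3 and still end at d3 within 8 moves, so the order of the required stops is forced.
Route from a2: right 1 to b2, down 1 to b3, right 1 to c3, up 1 to c2, right 2 to e2, down 1 to e3, left 1 to d3 — 8 moves in all.
Check: all required cells visited; 8 ≤ 8 moves.

a2 b2 b3 c3 c2 d2 e2 e3 d3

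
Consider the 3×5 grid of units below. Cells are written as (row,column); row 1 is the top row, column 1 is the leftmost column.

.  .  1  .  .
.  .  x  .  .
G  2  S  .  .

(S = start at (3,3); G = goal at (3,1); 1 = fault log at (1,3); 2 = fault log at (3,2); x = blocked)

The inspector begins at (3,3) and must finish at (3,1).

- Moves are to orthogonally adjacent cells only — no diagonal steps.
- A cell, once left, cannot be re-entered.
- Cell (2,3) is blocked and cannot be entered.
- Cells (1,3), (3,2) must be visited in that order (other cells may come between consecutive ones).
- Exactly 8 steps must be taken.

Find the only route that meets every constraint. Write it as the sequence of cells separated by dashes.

(3,3) - (3,4) - (2,4) - (1,4) - (1,3) - (1,2) - (2,2) - (3,2) - (3,1)

The waypoints must appear in the order (1,3), (3,2), with no cell reused.
Route from (3,3): right 1 to (3,4), up 2 to (1,4), left 2 to (1,2), down 2 to (3,2), left 1 to (3,1) — 8 moves in all.
Check: order respected (1 at step 4, 2 at step 7); 8 moves as required.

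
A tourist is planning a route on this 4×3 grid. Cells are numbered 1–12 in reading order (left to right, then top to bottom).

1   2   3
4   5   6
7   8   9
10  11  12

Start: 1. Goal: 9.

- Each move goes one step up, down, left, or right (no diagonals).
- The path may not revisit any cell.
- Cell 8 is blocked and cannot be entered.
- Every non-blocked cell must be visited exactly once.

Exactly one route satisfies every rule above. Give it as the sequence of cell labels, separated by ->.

1 -> 2 -> 3 -> 6 -> 5 -> 4 -> 7 -> 10 -> 11 -> 12 -> 9

Need to visit all 11 open cells exactly once, starting at 1 and ending at 9.
Cell 12 has only two open neighbours (9 and 11), so the path must pass straight through it: one of those is the cell it's entered from and the other is where it exits.
Route from 1: 2× right (reaching 3), down to 6, 2× left (reaching 4), 2× down (reaching 10), 2× right (reaching 12), up to 9 — 10 moves in all.
Check: all 11 open cells covered.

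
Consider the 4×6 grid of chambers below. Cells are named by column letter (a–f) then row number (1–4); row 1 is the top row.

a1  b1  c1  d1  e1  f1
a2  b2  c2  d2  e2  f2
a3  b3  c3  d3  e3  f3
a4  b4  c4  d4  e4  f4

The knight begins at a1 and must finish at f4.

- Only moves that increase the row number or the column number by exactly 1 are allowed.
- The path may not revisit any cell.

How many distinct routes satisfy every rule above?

56

A right/down-only route from a1 to f4 makes exactly 3 down-moves and 5 right-moves in some order.
With no other constraints that would be C(8,3) = 56 routes.
That gives 56 routes.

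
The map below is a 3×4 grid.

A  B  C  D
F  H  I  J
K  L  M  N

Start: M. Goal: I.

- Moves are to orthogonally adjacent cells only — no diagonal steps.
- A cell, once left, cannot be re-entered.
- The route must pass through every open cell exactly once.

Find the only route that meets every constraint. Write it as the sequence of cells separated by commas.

Need to visit all 12 open cells exactly once, starting at M and ending at I.
Route from M: right to N, 2× up (reaching D), 3× left (reaching A), 2× down (reaching K), right to L, up to H, right to I — 11 moves in all.
Check: all 12 open cells covered.

M, N, J, D, C, B, A, F, K, L, H, I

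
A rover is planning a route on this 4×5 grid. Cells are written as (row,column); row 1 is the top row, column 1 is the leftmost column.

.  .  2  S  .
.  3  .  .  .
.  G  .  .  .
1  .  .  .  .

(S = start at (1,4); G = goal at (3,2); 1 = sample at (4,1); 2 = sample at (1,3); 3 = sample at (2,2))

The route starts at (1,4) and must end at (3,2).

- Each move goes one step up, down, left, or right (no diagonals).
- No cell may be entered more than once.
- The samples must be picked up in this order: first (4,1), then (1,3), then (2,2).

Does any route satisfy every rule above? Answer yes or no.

yes

One route that works: (1,4) → (2,4) → (3,4) → (4,4) → (4,3) → (4,2) → (4,1) → (3,1) → (2,1) → (1,1) → (1,2) → (1,3) → (2,3) → (2,2) → (3,2).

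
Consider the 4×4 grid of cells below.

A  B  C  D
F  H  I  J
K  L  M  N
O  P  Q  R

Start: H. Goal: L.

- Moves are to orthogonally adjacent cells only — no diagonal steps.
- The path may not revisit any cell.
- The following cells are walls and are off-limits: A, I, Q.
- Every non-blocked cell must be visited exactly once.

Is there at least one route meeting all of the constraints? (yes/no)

Cell R has only one open neighbour but is neither the start nor the goal, so a Hamiltonian route would have to both enter and leave it through the same neighbour — impossible without revisiting.

no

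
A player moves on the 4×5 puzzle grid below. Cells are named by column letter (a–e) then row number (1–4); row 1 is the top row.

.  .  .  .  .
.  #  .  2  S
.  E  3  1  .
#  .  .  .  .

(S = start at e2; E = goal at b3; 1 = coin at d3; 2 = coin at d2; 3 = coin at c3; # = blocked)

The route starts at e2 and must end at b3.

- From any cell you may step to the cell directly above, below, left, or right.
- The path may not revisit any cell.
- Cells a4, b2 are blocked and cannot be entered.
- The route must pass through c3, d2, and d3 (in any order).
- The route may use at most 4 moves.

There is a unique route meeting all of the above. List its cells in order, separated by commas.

e2, d2, d3, c3, b3

Any route must reach c3, d2, and d3 and still end at b3 within 4 moves, so the order of the required stops is forced.
Route from e2: left 1 to d2, down 1 to d3, left 2 to b3 — 4 moves in all.
Check: all required cells visited; 4 ≤ 4 moves.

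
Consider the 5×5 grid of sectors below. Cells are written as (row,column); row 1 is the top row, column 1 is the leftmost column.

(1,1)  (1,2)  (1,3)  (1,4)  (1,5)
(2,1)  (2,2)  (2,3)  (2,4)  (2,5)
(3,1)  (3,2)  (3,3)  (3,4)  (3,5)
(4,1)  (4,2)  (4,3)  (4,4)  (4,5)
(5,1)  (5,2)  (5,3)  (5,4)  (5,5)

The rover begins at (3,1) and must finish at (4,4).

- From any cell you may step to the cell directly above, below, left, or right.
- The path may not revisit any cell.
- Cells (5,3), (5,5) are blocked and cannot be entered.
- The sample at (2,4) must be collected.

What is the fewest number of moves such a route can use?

6

Any route passes through (2,4) somewhere between (3,1) and (4,4). Summing Manhattan distances along the two legs ((3,1) → (2,4) → (4,4)) gives a lower bound of 4 + 2 = 6 moves.
A route of 6 moves achieves this: (3,1) → (2,1) → (2,2) → (2,3) → (2,4) → (3,4) → (4,4).
Since 6 matches the lower bound, it is optimal.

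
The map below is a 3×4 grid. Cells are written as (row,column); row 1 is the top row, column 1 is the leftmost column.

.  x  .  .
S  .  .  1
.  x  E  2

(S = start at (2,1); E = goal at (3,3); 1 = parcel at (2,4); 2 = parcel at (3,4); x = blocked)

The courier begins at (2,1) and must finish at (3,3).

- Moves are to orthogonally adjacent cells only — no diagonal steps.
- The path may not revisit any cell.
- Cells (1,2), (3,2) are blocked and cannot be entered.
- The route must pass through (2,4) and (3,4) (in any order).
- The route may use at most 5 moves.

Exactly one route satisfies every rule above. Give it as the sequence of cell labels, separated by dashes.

(2,1) - (2,2) - (2,3) - (2,4) - (3,4) - (3,3)

Any route must reach (2,4) and (3,4) and still end at (3,3) within 5 moves, so the order of the required stops is forced.
Route from (2,1): 3× right (reaching (2,4)), down to (3,4), left to (3,3) — 5 moves in all.
Check: all required cells visited; 5 ≤ 5 moves.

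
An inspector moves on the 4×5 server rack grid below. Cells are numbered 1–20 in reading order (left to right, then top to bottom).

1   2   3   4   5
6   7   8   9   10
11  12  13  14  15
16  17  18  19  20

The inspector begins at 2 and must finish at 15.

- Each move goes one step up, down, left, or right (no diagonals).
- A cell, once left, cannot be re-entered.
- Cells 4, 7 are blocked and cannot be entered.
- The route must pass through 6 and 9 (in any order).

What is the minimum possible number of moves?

9

Any route passes through 6 and 9 in some order between 2 and 15. Summing Manhattan distances along each leg and taking the cheapest ordering (2 → 6 → 9 → 15) gives a lower bound of 2 + 3 + 2 = 7 moves.
That bound ignores the blocked cells. Measuring each leg by the fewest moves that actually steer around them (2→6: 2; 6→9: 5; 9→15: 2) raises the lower bound to 9.
A route of 9 moves exists: 2 → 1 → 6 → 11 → 12 → 13 → 8 → 9 → 14 → 15.
Since 9 matches that lower bound, it is optimal.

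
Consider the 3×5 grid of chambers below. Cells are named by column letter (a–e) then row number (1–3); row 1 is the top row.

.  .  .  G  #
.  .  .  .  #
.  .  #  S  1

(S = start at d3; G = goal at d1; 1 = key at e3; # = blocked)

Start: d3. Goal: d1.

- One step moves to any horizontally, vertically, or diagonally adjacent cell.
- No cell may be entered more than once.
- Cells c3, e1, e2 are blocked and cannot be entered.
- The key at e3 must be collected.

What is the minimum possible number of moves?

Any route passes through e3 somewhere between d3 and d1. Summing Chebyshev distances along the two legs (d3 → e3 → d1) gives a lower bound of 1 + 2 = 3 moves.
A route of 3 moves achieves this: d3 → e3 → d2 → d1.
Since 3 matches the lower bound, it is optimal.

3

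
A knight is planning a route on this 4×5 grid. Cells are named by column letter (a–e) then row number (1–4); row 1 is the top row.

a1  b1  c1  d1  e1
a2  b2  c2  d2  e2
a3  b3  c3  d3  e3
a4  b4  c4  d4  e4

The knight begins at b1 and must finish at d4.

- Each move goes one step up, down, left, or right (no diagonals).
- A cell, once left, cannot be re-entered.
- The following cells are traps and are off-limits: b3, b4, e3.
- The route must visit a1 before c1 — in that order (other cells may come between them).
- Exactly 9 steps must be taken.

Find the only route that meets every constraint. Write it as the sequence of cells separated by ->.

b1 -> a1 -> a2 -> b2 -> c2 -> c1 -> d1 -> d2 -> d3 -> d4

The waypoints must appear in the order a1, c1, with no cell reused.
Route from b1: left 1 to a1, down 1 to a2, right 2 to c2, up 1 to c1, right 1 to d1, down 3 to d4 — 9 moves in all.
Check: order respected (a1 at step 1, c1 at step 5); 9 moves as required.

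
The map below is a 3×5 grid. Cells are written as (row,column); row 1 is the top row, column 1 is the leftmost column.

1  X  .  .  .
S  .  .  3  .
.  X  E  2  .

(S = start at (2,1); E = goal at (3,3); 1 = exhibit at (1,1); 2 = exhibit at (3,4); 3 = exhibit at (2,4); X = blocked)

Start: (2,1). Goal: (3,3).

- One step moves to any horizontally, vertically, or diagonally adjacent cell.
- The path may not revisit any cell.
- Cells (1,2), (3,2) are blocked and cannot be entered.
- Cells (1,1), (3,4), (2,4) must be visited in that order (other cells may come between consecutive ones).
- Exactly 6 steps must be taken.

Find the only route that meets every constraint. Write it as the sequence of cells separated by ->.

(2,1) -> (1,1) -> (2,2) -> (2,3) -> (3,4) -> (2,4) -> (3,3)

The waypoints must appear in the order (1,1), (3,4), (2,4), with no cell reused.
Route from (2,1): up 1 to (1,1), down-right 1 to (2,2), right 1 to (2,3), down-right 1 to (3,4), up 1 to (2,4), down-left 1 to (3,3) — 6 moves in all.
Check: order respected (1 at step 1, 2 at step 4, 3 at step 5); 6 moves as required.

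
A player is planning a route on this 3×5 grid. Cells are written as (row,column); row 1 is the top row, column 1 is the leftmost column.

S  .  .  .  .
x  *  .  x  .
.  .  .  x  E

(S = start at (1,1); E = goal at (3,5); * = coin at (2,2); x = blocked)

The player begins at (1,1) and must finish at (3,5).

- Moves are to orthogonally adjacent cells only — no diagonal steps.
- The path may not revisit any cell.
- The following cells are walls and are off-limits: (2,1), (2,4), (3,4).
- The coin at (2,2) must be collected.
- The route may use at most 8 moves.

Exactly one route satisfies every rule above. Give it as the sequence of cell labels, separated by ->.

The 8-move cap with required stops at (2,2) leaves no slack for detours.
Route from (1,1): right 1 to (1,2), down 1 to (2,2), right 1 to (2,3), up 1 to (1,3), right 2 to (1,5), down 2 to (3,5) — 8 moves in all.
Check: all required cells visited; 8 ≤ 8 moves.

(1,1) -> (1,2) -> (2,2) -> (2,3) -> (1,3) -> (1,4) -> (1,5) -> (2,5) -> (3,5)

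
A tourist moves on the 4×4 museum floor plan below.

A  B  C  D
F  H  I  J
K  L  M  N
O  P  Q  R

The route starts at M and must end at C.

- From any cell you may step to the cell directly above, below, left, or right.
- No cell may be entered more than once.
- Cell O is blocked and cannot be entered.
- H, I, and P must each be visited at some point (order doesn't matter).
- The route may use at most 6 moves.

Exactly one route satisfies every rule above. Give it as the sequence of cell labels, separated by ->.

The budget equals the shortest possible length, so every move has to be on a shortest route through the required cells.
Route from M: down to Q, left to P, 2× up (reaching H), right to I, up to C — 6 moves in all.
Check: all required cells visited; 6 ≤ 6 moves.

M -> Q -> P -> L -> H -> I -> C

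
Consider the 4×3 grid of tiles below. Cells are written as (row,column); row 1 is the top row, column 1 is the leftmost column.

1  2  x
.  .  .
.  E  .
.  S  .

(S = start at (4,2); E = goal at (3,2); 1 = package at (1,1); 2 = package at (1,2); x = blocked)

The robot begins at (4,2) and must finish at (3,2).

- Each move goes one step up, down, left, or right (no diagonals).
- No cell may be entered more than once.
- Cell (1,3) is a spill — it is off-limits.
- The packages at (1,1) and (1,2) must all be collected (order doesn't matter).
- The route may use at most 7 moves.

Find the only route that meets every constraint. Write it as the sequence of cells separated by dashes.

(4,2) - (4,1) - (3,1) - (2,1) - (1,1) - (1,2) - (2,2) - (3,2)

The 7-move cap with required stops at (1,1), (1,2) leaves no slack for detours.
Route from (4,2): left 1 to (4,1), up 3 to (1,1), right 1 to (1,2), down 2 to (3,2) — 7 moves in all.
Check: all required cells visited; 7 ≤ 7 moves.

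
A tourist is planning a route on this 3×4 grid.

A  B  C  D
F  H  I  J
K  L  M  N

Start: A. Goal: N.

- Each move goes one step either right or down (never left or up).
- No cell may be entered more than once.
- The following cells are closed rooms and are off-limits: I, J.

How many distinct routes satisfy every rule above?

3

A right/down-only route from A to N makes exactly 2 down-moves and 3 right-moves in some order.
With no other constraints that would be C(5,2) = 10 routes.
Subtract routes through each blocked cell (inclusion–exclusion for overlaps): − through I: 6 − through J: 4 + through I&J: 3 → 3.
That gives 3 routes.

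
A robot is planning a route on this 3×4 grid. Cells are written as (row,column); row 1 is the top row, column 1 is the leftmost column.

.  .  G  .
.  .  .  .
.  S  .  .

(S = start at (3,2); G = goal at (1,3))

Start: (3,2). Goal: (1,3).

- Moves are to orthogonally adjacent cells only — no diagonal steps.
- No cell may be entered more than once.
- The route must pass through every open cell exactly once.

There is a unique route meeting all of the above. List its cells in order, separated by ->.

(3,2) -> (3,1) -> (2,1) -> (1,1) -> (1,2) -> (2,2) -> (2,3) -> (3,3) -> (3,4) -> (2,4) -> (1,4) -> (1,3)

Need to visit all 12 open cells exactly once, starting at (3,2) and ending at (1,3).
Cell (3,1) has only two open neighbours ((2,1) and (3,2)), so the path must pass straight through it: one of those is the cell it's entered from and the other is where it exits.
Route from (3,2): left 1 to (3,1), up 2 to (1,1), right 1 to (1,2), down 1 to (2,2), right 1 to (2,3), down 1 to (3,3), right 1 to (3,4), up 2 to (1,4), left 1 to (1,3) — 11 moves in all.
Check: all 12 open cells covered.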